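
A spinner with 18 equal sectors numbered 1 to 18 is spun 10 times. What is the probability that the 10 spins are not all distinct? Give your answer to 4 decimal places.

0.9555

P(all 10 different) = 18/18 · 17/18 · ··· · 9/18 ≈ 0.0445.
P(at least two equal) = 1 − 0.0445 = 0.9555.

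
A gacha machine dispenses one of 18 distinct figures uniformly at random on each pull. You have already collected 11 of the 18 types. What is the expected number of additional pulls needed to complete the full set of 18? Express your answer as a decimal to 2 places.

Starting from 11 distinct types, each trial gives a new one with probability (18−i)/18 when i types are held, so the wait for the next new type is 18/(18−i).
E = 18/7 + 18/6 + 18/5 + 18/4 + 18/3 + 18/2 + 18/1 = 3267/70 ≈ 46.67.

46.67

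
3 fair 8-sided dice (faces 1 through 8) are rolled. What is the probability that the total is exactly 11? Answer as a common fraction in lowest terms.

There are 8^3 = 512 equally likely outcomes.
The number of ordered 3-tuples from {1,…,8} summing to 11 is 42.
P(sum = 11) = 42/512 = 21/256.

21/256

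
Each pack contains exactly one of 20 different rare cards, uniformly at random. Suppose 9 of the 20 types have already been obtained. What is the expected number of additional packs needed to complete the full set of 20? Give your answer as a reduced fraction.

Starting from 9 distinct types, each trial gives a new one with probability (20−i)/20 when i types are held, so the wait for the next new type is 20/(20−i).
E = 20/11 + 20/10 + 20/9 + 20/8 + 20/7 + 20/6 + 20/5 + 20/4 + 20/3 + 20/2 + 20/1 = 83711/1386.

83711/1386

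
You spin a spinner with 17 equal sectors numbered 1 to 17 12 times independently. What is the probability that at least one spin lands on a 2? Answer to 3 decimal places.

0.517

P(no spin lands on a 2) = (16/17)^12 ≈ 0.483.
P(at least one) = 1 − 0.483 = 0.517.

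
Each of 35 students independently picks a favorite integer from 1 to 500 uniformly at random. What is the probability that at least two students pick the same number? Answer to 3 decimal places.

0.704

It's easier to compute the probability that all 35 are distinct.
P(all distinct) = 500/500 · 499/500 · ··· · 466/500 ≈ 0.296.
So the probability of at least one match is 1 − 0.296 = 0.704.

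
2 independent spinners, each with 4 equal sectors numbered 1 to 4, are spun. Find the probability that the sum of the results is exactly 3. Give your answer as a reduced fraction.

There are 4^2 = 16 equally likely outcomes.
The number of ordered 2-tuples from {1,…,4} summing to 3 is 2.
P(sum = 3) = 2/16 = 1/8.

1/8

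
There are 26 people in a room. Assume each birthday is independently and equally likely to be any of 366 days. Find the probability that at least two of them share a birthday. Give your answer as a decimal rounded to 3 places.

It's easier to compute the probability that all 26 are distinct.
P(all distinct) = 366/366 · 365/366 · ··· · 341/366 ≈ 0.403.
So the probability of at least one match is 1 − 0.403 = 0.597.

0.597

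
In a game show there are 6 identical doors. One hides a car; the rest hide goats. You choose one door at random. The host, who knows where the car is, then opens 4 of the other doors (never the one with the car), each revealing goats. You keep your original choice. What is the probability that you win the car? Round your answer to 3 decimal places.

0.167

The host can always open 4 empty doors regardless of your choice, so the reveals give no information about your original door.
P(win by staying) = 1/6 ≈ 0.167.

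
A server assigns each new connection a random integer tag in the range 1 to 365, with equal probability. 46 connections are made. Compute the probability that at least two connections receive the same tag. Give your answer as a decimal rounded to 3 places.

It's easier to compute the probability that all 46 are distinct.
P(all distinct) = 365/365 · 364/365 · ··· · 320/365 ≈ 0.052.
So the probability of at least one match is 1 − 0.052 = 0.948.

0.948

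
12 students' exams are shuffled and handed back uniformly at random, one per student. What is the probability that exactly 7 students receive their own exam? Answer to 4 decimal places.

0.0001

Choose which 7 of the 12 are fixed: C(12,7) = 792 ways.
The remaining 5 must have no fixed point: D(5) = 44.
P = 792·44/479001600 = 11/151200 ≈ 0.0001.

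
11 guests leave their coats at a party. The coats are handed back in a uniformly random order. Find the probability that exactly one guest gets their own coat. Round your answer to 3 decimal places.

0.368

Choose which one is fixed: C(11,1) = 11 ways.
The remaining 10 must have no fixed point: D(10) = 1334961.
P = 11·1334961/39916800 = 16481/44800 ≈ 0.368.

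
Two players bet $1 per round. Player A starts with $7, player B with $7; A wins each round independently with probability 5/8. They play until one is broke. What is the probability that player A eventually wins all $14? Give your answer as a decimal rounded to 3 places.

0.973

Let r = q/p = (3/8)/(5/8) = 3/5. The recurrence P(i) = p·P(i+1) + q·P(i−1) with P(0)=0, P(14)=1 gives P(i) = (1 − r^i)/(1 − r^14).
P(7) = (1 − (3/5)^7) / (1 − (3/5)^14) = 78125/80312 ≈ 0.973.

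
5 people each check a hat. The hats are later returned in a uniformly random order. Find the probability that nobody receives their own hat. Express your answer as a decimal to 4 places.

This is the derangement probability: permutations of 5 with no fixed point.
D(5) = 5! · (1 − 1/1! + 1/2! − ··· + (−1)^5/5!) = 44.
P = 44/120 = 11/30 ≈ 0.3667.

0.3667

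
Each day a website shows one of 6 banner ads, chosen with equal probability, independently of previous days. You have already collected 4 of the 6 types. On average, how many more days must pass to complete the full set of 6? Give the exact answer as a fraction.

9

Starting from 4 distinct types, each trial gives a new one with probability (6−i)/6 when i types are held, so the wait for the next new type is 6/(6−i).
E = 6/2 + 6/1 = 9.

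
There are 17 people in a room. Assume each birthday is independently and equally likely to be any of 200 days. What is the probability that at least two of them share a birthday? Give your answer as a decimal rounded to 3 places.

It's easier to compute the probability that all 17 are distinct.
P(all distinct) = 200/200 · 199/200 · ··· · 184/200 ≈ 0.497.
So the probability of at least one match is 1 − 0.497 = 0.503.

0.503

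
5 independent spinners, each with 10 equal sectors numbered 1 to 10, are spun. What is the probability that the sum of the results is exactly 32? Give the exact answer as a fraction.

121/2500

There are 10^5 = 100000 equally likely outcomes.
The number of ordered 5-tuples from {1,…,10} summing to 32 is 4840.
P(sum = 32) = 4840/100000 = 121/2500.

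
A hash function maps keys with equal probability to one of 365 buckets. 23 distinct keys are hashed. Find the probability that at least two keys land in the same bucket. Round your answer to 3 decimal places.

0.507

It's easier to compute the probability that all 23 are distinct.
P(all distinct) = 365/365 · 364/365 · ··· · 343/365 ≈ 0.493.
So the probability of at least one match is 1 − 0.493 = 0.507.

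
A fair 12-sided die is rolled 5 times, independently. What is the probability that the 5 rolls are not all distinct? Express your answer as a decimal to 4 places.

P(all 5 different) = 12/12 · 11/12 · ··· · 8/12 ≈ 0.3819.
P(at least two equal) = 1 − 0.3819 = 0.6181.

0.6181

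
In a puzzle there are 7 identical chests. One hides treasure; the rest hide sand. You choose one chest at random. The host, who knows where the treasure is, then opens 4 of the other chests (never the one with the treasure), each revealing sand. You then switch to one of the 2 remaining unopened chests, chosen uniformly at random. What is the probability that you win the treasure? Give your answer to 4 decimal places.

0.4286

Your original chest holds the treasure with probability 1/7, so the other 6 collectively hold it with probability 6/7.
The host can always find 4 empty chests to open, so the reveals don't change that 6/7; it is now spread over the 2 remaining unopened chests.
P(win by switching) = (6/7) · (1/2) = 3/7 ≈ 0.4286.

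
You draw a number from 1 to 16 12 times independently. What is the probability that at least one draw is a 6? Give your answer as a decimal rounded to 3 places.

0.539

P(no draw is a 6) = (15/16)^12 ≈ 0.461.
P(at least one) = 1 − 0.461 = 0.539.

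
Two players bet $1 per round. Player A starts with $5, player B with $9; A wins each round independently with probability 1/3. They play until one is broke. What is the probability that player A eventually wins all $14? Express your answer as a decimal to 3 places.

Let r = q/p = (2/3)/(1/3) = 2. The recurrence P(i) = p·P(i+1) + q·P(i−1) with P(0)=0, P(14)=1 gives P(i) = (1 − r^i)/(1 − r^14).
P(5) = (1 − (2)^5) / (1 − (2)^14) = 31/16383 ≈ 0.002.

0.002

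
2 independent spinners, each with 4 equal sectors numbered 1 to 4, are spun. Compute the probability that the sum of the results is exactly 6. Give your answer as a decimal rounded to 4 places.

There are 4^2 = 16 equally likely outcomes.
The number of ordered 2-tuples from {1,…,4} summing to 6 is 3.
P(sum = 6) = 3/16 ≈ 0.1875.

0.1875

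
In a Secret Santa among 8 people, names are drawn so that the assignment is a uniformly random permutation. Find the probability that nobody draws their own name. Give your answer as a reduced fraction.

2119/5760

This is the derangement probability: permutations of 8 with no fixed point.
D(8) = 8! · (1 − 1/1! + 1/2! − ··· + (−1)^8/8!) = 14833.
P = 14833/40320 = 2119/5760.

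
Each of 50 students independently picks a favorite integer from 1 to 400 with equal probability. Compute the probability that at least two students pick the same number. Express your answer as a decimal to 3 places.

It's easier to compute the probability that all 50 are distinct.
P(all distinct) = 400/400 · 399/400 · ··· · 351/400 ≈ 0.041.
So the probability of at least one match is 1 − 0.041 = 0.959.

0.959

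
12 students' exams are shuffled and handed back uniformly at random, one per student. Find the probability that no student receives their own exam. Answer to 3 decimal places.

This is the derangement probability: permutations of 12 with no fixed point.
D(12) = 12! · (1 − 1/1! + 1/2! − ··· + (−1)^12/12!) = 176214841.
P = 176214841/479001600 = 16019531/43545600 ≈ 0.368.

0.368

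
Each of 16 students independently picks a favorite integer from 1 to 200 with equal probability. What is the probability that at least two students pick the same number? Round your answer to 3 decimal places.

It's easier to compute the probability that all 16 are distinct.
P(all distinct) = 200/200 · 199/200 · ··· · 185/200 ≈ 0.540.
So the probability of at least one match is 1 − 0.540 = 0.460.

0.460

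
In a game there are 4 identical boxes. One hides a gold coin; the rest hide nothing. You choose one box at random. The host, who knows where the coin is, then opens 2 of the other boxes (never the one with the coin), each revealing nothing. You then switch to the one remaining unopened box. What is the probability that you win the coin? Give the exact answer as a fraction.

3/4

Your original box holds the coin with probability 1/4, so the other 3 collectively hold it with probability 3/4.
The host can always find 2 empty boxes to open, so the reveals don't change that 3/4; it is now spread over the 1 remaining unopened box.
P(win by switching) = (3/4) · (1/1) = 3/4.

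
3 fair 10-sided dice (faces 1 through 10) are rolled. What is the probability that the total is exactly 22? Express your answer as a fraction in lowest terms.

9/200

There are 10^3 = 1000 equally likely outcomes.
The number of ordered 3-tuples from {1,…,10} summing to 22 is 45.
P(sum = 22) = 45/1000 = 9/200.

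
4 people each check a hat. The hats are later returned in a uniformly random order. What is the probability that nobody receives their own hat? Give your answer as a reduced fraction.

This is the derangement probability: permutations of 4 with no fixed point.
D(4) = 4! · (1 − 1/1! + 1/2! − ··· + (−1)^4/4!) = 9.
P = 9/24 = 3/8.

3/8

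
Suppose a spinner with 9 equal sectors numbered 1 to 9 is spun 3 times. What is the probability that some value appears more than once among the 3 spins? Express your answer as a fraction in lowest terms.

25/81

P(all 3 different) = 9/9 · 8/9 · ··· · 7/9 = 56/81.
P(at least two equal) = 1 − 56/81 = 25/81.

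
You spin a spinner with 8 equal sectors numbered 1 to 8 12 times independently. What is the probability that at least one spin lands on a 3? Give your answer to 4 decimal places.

0.7986

P(no spin lands on a 3) = (7/8)^12 ≈ 0.2014.
P(at least one) = 1 − 0.2014 = 0.7986.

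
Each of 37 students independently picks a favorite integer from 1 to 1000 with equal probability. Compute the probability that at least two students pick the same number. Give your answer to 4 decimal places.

0.4905

It's easier to compute the probability that all 37 are distinct.
P(all distinct) = 1000/1000 · 999/1000 · ··· · 964/1000 ≈ 0.5095.
So the probability of at least one match is 1 − 0.5095 = 0.4905.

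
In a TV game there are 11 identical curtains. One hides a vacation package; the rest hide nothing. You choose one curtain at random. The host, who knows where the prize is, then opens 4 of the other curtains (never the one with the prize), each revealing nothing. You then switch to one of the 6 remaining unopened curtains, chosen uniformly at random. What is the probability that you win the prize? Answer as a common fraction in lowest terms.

5/33

Your original curtain holds the prize with probability 1/11, so the other 10 collectively hold it with probability 10/11.
The host can always find 4 empty curtains to open, so the reveals don't change that 10/11; it is now spread over the 6 remaining unopened curtains.
P(win by switching) = (10/11) · (1/6) = 5/33.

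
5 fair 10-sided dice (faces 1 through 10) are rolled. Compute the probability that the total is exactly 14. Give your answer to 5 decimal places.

There are 10^5 = 100000 equally likely outcomes.
The number of ordered 5-tuples from {1,…,10} summing to 14 is 715.
P(sum = 14) = 715/100000 = 143/20000 ≈ 0.00715.

0.00715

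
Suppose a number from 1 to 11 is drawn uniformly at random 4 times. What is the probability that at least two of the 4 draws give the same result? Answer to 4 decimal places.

0.4591

P(all 4 different) = 11/11 · 10/11 · ··· · 8/11 ≈ 0.5409.
P(at least two equal) = 1 − 0.5409 = 0.4591.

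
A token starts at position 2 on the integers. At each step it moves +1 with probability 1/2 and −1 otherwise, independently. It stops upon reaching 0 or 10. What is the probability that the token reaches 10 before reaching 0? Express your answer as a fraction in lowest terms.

1/5

With a fair step, P(i) = ½P(i−1) + ½P(i+1) with P(0)=0, P(10)=1 has the linear solution P(i) = i/10.
P(2) = 2/10 = 1/5.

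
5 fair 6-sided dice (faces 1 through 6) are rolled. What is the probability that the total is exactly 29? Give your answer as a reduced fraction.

There are 6^5 = 7776 equally likely outcomes.
The number of ordered 5-tuples from {1,…,6} summing to 29 is 5.
P(sum = 29) = 5/7776.

5/7776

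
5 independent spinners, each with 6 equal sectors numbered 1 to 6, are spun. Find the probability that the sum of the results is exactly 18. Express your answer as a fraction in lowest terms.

There are 6^5 = 7776 equally likely outcomes.
The number of ordered 5-tuples from {1,…,6} summing to 18 is 780.
P(sum = 18) = 780/7776 = 65/648.

65/648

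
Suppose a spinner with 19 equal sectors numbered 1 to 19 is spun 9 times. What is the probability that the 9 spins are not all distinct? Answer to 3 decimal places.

P(all 9 different) = 19/19 · 18/19 · ··· · 11/19 ≈ 0.104.
P(at least two equal) = 1 − 0.104 = 0.896.

0.896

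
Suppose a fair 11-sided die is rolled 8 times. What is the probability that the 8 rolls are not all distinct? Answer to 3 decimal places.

P(all 8 different) = 11/11 · 10/11 · ··· · 4/11 ≈ 0.031.
P(at least two equal) = 1 − 0.031 = 0.969.

0.969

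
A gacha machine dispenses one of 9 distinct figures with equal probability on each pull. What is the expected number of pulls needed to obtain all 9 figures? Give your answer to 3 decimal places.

25.461

After i distinct types are collected, each trial gives a new one with probability (9−i)/9, so the expected wait for the next new type is 9/(9−i).
E = 9/9 + 9/8 + 9/7 + 9/6 + 9/5 + 9/4 + 9/3 + 9/2 + 9/1 = 7129/280 ≈ 25.461.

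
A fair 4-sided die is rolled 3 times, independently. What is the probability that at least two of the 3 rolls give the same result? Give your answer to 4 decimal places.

0.6250

P(all 3 different) = 4/4 · 3/4 · ··· · 2/4 ≈ 0.3750.
P(at least two equal) = 1 − 0.3750 = 0.6250.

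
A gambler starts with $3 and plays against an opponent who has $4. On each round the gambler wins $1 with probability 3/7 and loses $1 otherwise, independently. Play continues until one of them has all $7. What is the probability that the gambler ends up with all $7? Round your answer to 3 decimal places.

0.211

Let r = q/p = (4/7)/(3/7) = 4/3. The recurrence P(i) = p·P(i+1) + q·P(i−1) with P(0)=0, P(7)=1 gives P(i) = (1 − r^i)/(1 − r^7).
P(3) = (1 − (4/3)^3) / (1 − (4/3)^7) = 2997/14197 ≈ 0.211.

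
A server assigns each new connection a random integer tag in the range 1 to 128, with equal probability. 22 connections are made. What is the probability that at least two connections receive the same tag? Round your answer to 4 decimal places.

0.8527

It's easier to compute the probability that all 22 are distinct.
P(all distinct) = 128/128 · 127/128 · ··· · 107/128 ≈ 0.1473.
So the probability of at least one match is 1 − 0.1473 = 0.8527.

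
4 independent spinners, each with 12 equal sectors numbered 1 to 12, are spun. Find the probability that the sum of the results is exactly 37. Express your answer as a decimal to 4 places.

There are 12^4 = 20736 equally likely outcomes.
The number of ordered 4-tuples from {1,…,12} summing to 37 is 364.
P(sum = 37) = 364/20736 = 91/5184 ≈ 0.0176.

0.0176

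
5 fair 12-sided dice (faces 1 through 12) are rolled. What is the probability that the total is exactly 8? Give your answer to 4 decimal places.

0.0001

There are 12^5 = 248832 equally likely outcomes.
The number of ordered 5-tuples from {1,…,12} summing to 8 is 35.
P(sum = 8) = 35/248832 ≈ 0.0001.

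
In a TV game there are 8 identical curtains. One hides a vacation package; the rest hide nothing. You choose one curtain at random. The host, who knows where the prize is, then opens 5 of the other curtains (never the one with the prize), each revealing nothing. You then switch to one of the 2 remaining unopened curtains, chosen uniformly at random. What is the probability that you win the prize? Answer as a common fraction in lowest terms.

7/16

Your original curtain holds the prize with probability 1/8, so the other 7 collectively hold it with probability 7/8.
The host can always find 5 empty curtains to open, so the reveals don't change that 7/8; it is now spread over the 2 remaining unopened curtains.
P(win by switching) = (7/8) · (1/2) = 7/16.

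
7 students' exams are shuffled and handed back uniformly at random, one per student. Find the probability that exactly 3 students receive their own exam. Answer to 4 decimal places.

Choose which 3 of the 7 are fixed: C(7,3) = 35 ways.
The remaining 4 must have no fixed point: D(4) = 9.
P = 35·9/5040 = 1/16 ≈ 0.0625.

0.0625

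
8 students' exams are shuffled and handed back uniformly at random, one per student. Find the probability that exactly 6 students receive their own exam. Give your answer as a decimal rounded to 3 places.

0.001

Choose which 6 of the 8 are fixed: C(8,6) = 28 ways.
The remaining 2 must have no fixed point: D(2) = 1.
P = 28·1/40320 = 1/1440 ≈ 0.001.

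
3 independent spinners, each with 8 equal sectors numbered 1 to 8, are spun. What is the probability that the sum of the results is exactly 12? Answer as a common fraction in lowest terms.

23/256

There are 8^3 = 512 equally likely outcomes.
The number of ordered 3-tuples from {1,…,8} summing to 12 is 46.
P(sum = 12) = 46/512 = 23/256.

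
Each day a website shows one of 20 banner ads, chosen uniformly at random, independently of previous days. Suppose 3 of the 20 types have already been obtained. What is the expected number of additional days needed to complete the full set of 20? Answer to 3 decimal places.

68.791

Starting from 3 distinct types, each trial gives a new one with probability (20−i)/20 when i types are held, so the wait for the next new type is 20/(20−i).
E = 20/17 + 20/16 + 20/15 + 20/14 + 20/13 + 20/12 + 20/11 + 20/10 + 20/9 + 20/8 + 20/7 + 20/6 + 20/5 + 20/4 + 20/3 + 20/2 + 20/1 = 42142223/612612 ≈ 68.791.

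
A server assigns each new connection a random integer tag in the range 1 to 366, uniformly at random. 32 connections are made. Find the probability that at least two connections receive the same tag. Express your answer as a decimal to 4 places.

0.7524

It's easier to compute the probability that all 32 are distinct.
P(all distinct) = 366/366 · 365/366 · ··· · 335/366 ≈ 0.2476.
So the probability of at least one match is 1 − 0.2476 = 0.7524.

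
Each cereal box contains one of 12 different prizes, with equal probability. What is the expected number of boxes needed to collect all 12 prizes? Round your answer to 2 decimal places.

37.24

After i distinct types are collected, each trial gives a new one with probability (12−i)/12, so the expected wait for the next new type is 12/(12−i).
E = 12/12 + 12/11 + 12/10 + 12/9 + 12/8 + 12/7 + 12/6 + 12/5 + 12/4 + 12/3 + 12/2 + 12/1 = 86021/2310 ≈ 37.24.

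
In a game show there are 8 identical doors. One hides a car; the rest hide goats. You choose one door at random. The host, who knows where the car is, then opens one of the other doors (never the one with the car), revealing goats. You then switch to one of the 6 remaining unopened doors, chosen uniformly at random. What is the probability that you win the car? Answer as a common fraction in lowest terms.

7/48

Your original door holds the car with probability 1/8, so the other 7 collectively hold it with probability 7/8.
The host can always find an empty door to open, so this doesn't change that 7/8; it is now spread over the 6 remaining unopened doors.
P(win by switching) = (7/8) · (1/6) = 7/48.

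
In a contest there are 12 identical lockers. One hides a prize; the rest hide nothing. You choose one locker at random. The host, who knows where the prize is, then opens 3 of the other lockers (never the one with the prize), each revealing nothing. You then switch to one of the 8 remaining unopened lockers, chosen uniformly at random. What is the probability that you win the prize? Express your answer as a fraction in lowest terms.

Your original locker holds the prize with probability 1/12, so the other 11 collectively hold it with probability 11/12.
The host can always find 3 empty lockers to open, so the reveals don't change that 11/12; it is now spread over the 8 remaining unopened lockers.
P(win by switching) = (11/12) · (1/8) = 11/96.

11/96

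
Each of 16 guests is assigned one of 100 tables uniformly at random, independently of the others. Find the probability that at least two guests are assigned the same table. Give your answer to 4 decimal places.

0.7184

It's easier to compute the probability that all 16 are distinct.
P(all distinct) = 100/100 · 99/100 · ··· · 85/100 ≈ 0.2816.
So the probability of at least one match is 1 − 0.2816 = 0.7184.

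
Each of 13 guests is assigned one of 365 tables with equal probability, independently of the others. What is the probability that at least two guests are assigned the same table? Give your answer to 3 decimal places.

0.194

It's easier to compute the probability that all 13 are distinct.
P(all distinct) = 365/365 · 364/365 · ··· · 353/365 ≈ 0.806.
So the probability of at least one match is 1 − 0.806 = 0.194.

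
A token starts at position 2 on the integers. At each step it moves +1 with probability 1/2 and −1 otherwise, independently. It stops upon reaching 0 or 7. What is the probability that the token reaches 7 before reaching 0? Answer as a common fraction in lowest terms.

With a fair step, P(i) = ½P(i−1) + ½P(i+1) with P(0)=0, P(7)=1 has the linear solution P(i) = i/7.
P(2) = 2/7.

2/7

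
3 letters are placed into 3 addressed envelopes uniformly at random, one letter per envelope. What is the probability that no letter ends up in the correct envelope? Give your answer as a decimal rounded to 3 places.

0.333

This is the derangement probability: permutations of 3 with no fixed point.
D(3) = 3! · (1 − 1/1! + 1/2! − ··· + (−1)^3/3!) = 2.
P = 2/6 = 1/3 ≈ 0.333.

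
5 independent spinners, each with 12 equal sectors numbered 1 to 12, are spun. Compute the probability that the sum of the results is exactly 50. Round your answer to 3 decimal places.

0.004

There are 12^5 = 248832 equally likely outcomes.
The number of ordered 5-tuples from {1,…,12} summing to 50 is 1001.
P(sum = 50) = 1001/248832 ≈ 0.004.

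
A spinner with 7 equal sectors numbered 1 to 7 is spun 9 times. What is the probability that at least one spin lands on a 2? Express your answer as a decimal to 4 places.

P(no spin lands on a 2) = (6/7)^9 ≈ 0.2497.
P(at least one) = 1 − 0.2497 = 0.7503.

0.7503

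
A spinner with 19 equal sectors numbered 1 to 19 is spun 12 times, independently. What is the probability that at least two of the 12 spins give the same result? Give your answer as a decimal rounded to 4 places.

0.9891

P(all 12 different) = 19/19 · 18/19 · ··· · 8/19 ≈ 0.0109.
P(at least two equal) = 1 − 0.0109 = 0.9891.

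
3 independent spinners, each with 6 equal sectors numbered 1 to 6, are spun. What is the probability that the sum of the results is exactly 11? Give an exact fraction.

There are 6^3 = 216 equally likely outcomes.
The number of ordered 3-tuples from {1,…,6} summing to 11 is 27.
P(sum = 11) = 27/216 = 1/8.

1/8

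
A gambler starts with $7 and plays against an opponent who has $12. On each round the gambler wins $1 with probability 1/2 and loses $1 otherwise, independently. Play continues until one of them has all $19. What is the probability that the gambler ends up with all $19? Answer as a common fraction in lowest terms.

7/19

With a fair step, P(i) = ½P(i−1) + ½P(i+1) with P(0)=0, P(19)=1 has the linear solution P(i) = i/19.
P(7) = 7/19.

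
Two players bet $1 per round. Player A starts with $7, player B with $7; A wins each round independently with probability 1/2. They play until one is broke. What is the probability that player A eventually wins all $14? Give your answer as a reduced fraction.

1/2

With a fair step, P(i) = ½P(i−1) + ½P(i+1) with P(0)=0, P(14)=1 has the linear solution P(i) = i/14.
P(7) = 7/14 = 1/2.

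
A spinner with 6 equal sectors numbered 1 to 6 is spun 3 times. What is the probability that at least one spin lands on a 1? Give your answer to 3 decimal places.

P(no spin lands on a 1) = (5/6)^3 ≈ 0.579.
P(at least one) = 1 − 0.579 = 0.421.

0.421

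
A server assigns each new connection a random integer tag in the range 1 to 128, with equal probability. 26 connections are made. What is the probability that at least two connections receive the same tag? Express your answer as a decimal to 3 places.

It's easier to compute the probability that all 26 are distinct.
P(all distinct) = 128/128 · 127/128 · ··· · 103/128 ≈ 0.065.
So the probability of at least one match is 1 − 0.065 = 0.935.

0.935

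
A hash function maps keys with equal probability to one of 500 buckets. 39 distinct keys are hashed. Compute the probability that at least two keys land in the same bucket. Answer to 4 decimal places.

0.7816

It's easier to compute the probability that all 39 are distinct.
P(all distinct) = 500/500 · 499/500 · ··· · 462/500 ≈ 0.2184.
So the probability of at least one match is 1 − 0.2184 = 0.7816.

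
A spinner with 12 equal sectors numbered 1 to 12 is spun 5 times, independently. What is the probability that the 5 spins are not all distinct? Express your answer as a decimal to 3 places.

0.618

P(all 5 different) = 12/12 · 11/12 · ··· · 8/12 ≈ 0.382.
P(at least two equal) = 1 − 0.382 = 0.618.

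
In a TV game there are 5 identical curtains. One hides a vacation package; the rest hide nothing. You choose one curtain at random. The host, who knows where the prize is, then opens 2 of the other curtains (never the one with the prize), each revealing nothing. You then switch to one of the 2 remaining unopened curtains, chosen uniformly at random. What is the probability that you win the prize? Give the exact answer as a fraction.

Your original curtain holds the prize with probability 1/5, so the other 4 collectively hold it with probability 4/5.
The host can always find 2 empty curtains to open, so the reveals don't change that 4/5; it is now spread over the 2 remaining unopened curtains.
P(win by switching) = (4/5) · (1/2) = 2/5.

2/5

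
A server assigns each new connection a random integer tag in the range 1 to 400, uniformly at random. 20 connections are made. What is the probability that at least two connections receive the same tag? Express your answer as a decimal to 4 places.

It's easier to compute the probability that all 20 are distinct.
P(all distinct) = 400/400 · 399/400 · ··· · 381/400 ≈ 0.6170.
So the probability of at least one match is 1 − 0.6170 = 0.3830.

0.3830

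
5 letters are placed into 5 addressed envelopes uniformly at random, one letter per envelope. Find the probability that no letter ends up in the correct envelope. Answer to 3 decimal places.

0.367

This is the derangement probability: permutations of 5 with no fixed point.
D(5) = 5! · (1 − 1/1! + 1/2! − ··· + (−1)^5/5!) = 44.
P = 44/120 = 11/30 ≈ 0.367.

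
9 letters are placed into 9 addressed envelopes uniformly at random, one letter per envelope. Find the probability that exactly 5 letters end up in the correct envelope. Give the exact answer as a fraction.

1/320

Choose which 5 of the 9 are fixed: C(9,5) = 126 ways.
The remaining 4 must have no fixed point: D(4) = 9.
P = 126·9/362880 = 1/320.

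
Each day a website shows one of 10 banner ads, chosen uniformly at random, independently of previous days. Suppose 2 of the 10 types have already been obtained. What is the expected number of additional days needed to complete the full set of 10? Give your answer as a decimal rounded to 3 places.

Starting from 2 distinct types, each trial gives a new one with probability (10−i)/10 when i types are held, so the wait for the next new type is 10/(10−i).
E = 10/8 + 10/7 + 10/6 + 10/5 + 10/4 + 10/3 + 10/2 + 10/1 = 761/28 ≈ 27.179.

27.179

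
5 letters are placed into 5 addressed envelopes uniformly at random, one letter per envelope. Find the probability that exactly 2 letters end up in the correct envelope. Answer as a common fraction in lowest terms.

Choose which 2 of the 5 are fixed: C(5,2) = 10 ways.
The remaining 3 must have no fixed point: D(3) = 2.
P = 10·2/120 = 1/6.

1/6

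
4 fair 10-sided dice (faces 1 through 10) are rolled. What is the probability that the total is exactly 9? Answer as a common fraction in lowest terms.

There are 10^4 = 10000 equally likely outcomes.
The number of ordered 4-tuples from {1,…,10} summing to 9 is 56.
P(sum = 9) = 56/10000 = 7/1250.

7/1250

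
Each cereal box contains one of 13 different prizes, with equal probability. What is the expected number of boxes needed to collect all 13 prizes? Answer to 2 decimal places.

After i distinct types are collected, each trial gives a new one with probability (13−i)/13, so the expected wait for the next new type is 13/(13−i).
E = 13/13 + 13/12 + 13/11 + 13/10 + 13/9 + 13/8 + 13/7 + 13/6 + 13/5 + 13/4 + 13/3 + 13/2 + 13/1 = 1145993/27720 ≈ 41.34.

41.34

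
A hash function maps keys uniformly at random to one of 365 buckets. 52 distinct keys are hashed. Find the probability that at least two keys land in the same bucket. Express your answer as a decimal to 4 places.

It's easier to compute the probability that all 52 are distinct.
P(all distinct) = 365/365 · 364/365 · ··· · 314/365 ≈ 0.0220.
So the probability of at least one match is 1 − 0.0220 = 0.9780.

0.9780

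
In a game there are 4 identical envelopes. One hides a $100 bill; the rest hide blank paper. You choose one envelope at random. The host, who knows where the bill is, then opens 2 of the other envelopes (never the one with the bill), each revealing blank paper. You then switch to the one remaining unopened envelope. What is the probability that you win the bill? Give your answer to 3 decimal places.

0.750

Your original envelope holds the bill with probability 1/4, so the other 3 collectively hold it with probability 3/4.
The host can always find 2 empty envelopes to open, so the reveals don't change that 3/4; it is now spread over the 1 remaining unopened envelope.
P(win by switching) = (3/4) · (1/1) = 3/4 ≈ 0.750.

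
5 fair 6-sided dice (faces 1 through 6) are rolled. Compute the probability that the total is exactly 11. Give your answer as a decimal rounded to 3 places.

There are 6^5 = 7776 equally likely outcomes.
The number of ordered 5-tuples from {1,…,6} summing to 11 is 205.
P(sum = 11) = 205/7776 ≈ 0.026.

0.026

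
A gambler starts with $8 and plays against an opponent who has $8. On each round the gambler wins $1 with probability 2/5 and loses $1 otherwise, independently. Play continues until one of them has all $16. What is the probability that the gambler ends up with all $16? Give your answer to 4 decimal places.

Let r = q/p = (3/5)/(2/5) = 3/2. The recurrence P(i) = p·P(i+1) + q·P(i−1) with P(0)=0, P(16)=1 gives P(i) = (1 − r^i)/(1 − r^16).
P(8) = (1 − (3/2)^8) / (1 − (3/2)^16) = 256/6817 ≈ 0.0376.

0.0376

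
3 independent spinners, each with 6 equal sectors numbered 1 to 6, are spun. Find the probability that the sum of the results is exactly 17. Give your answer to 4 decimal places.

0.0139

There are 6^3 = 216 equally likely outcomes.
The number of ordered 3-tuples from {1,…,6} summing to 17 is 3.
P(sum = 17) = 3/216 = 1/72 ≈ 0.0139.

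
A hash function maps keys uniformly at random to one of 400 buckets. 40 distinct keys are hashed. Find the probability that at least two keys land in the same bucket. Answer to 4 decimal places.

It's easier to compute the probability that all 40 are distinct.
P(all distinct) = 400/400 · 399/400 · ··· · 361/400 ≈ 0.1330.
So the probability of at least one match is 1 − 0.1330 = 0.8670.

0.8670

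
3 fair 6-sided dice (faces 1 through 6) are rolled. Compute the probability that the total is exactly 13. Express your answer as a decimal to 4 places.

There are 6^3 = 216 equally likely outcomes.
The number of ordered 3-tuples from {1,…,6} summing to 13 is 21.
P(sum = 13) = 21/216 = 7/72 ≈ 0.0972.

0.0972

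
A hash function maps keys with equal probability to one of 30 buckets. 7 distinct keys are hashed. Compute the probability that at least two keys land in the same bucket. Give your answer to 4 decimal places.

It's easier to compute the probability that all 7 are distinct.
P(all distinct) = 30/30 · 29/30 · ··· · 24/30 ≈ 0.4692.
So the probability of at least one match is 1 − 0.4692 = 0.5308.

0.5308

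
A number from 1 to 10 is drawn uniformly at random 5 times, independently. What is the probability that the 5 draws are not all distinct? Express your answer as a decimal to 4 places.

0.6976

P(all 5 different) = 10/10 · 9/10 · ··· · 6/10 ≈ 0.3024.
P(at least two equal) = 1 − 0.3024 = 0.6976.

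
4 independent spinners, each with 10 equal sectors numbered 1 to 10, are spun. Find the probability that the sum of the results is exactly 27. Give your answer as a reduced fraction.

There are 10^4 = 10000 equally likely outcomes.
The number of ordered 4-tuples from {1,…,10} summing to 27 is 480.
P(sum = 27) = 480/10000 = 6/125.

6/125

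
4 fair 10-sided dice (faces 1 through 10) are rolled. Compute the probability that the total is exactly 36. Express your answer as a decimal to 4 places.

0.0035

There are 10^4 = 10000 equally likely outcomes.
The number of ordered 4-tuples from {1,…,10} summing to 36 is 35.
P(sum = 36) = 35/10000 = 7/2000 ≈ 0.0035.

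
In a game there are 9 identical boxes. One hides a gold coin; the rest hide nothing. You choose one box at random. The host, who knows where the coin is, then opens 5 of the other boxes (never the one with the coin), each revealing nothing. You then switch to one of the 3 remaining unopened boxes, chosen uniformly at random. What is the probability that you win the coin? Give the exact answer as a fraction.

Your original box holds the coin with probability 1/9, so the other 8 collectively hold it with probability 8/9.
The host can always find 5 empty boxes to open, so the reveals don't change that 8/9; it is now spread over the 3 remaining unopened boxes.
P(win by switching) = (8/9) · (1/3) = 8/27.

8/27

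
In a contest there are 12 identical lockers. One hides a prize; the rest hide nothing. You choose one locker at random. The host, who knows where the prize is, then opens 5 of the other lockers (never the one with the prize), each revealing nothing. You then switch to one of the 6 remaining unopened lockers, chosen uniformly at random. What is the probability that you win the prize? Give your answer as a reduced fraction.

11/72

Your original locker holds the prize with probability 1/12, so the other 11 collectively hold it with probability 11/12.
The host can always find 5 empty lockers to open, so the reveals don't change that 11/12; it is now spread over the 6 remaining unopened lockers.
P(win by switching) = (11/12) · (1/6) = 11/72.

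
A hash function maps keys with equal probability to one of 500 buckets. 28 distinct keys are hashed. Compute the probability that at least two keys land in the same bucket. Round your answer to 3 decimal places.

0.537

It's easier to compute the probability that all 28 are distinct.
P(all distinct) = 500/500 · 499/500 · ··· · 473/500 ≈ 0.463.
So the probability of at least one match is 1 − 0.463 = 0.537.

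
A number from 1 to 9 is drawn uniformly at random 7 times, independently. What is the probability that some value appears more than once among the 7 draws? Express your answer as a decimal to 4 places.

0.9621

P(all 7 different) = 9/9 · 8/9 · ··· · 3/9 ≈ 0.0379.
P(at least two equal) = 1 − 0.0379 = 0.9621.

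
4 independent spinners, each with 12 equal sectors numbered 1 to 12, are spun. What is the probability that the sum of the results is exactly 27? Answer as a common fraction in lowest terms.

143/2592

There are 12^4 = 20736 equally likely outcomes.
The number of ordered 4-tuples from {1,…,12} summing to 27 is 1144.
P(sum = 27) = 1144/20736 = 143/2592.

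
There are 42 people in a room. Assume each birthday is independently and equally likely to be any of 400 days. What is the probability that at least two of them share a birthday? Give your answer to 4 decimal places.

It's easier to compute the probability that all 42 are distinct.
P(all distinct) = 400/400 · 399/400 · ··· · 359/400 ≈ 0.1074.
So the probability of at least one match is 1 − 0.1074 = 0.8926.

0.8926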